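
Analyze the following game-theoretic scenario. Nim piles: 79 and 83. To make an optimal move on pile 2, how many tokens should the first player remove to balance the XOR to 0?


Piles: 79 and 83
Current XOR: 79 XOR 83 = 28 (non-zero, so this is an N-position).
To make the XOR zero, we need to find a move that balances the piles.
For pile 2 (size 83): target = 83 XOR 28 = 79
We reduce pile 2 from 83 to 79.
Tokens removed: 83 - 79 = 4
Verification: 79 XOR 79 = 0

4


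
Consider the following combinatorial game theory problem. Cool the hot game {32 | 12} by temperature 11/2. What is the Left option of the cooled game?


Original game: {32 | 12} (a switch {a | b} with a > b).
Cooling by t (for t below the temperature (a - b)/2 = 10) taxes each move by t: {a | b} cooled by t is {a - t | b + t}.
Cooling amount: t = 11/2
Cooled Left option: 32 - 11/2 = 53/2
Cooled Right option: 12 + 11/2 = 35/2
Cooled game: {53/2 | 35/2}
Left option = 53/2

53/2


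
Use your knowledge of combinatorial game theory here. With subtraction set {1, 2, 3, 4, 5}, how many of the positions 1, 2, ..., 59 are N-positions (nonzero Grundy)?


Subtraction set S = {1, 2, 3, 4, 5}, so G(n) = n mod 6.
G(n) = 0 when n is a multiple of 6.
Multiples of 6 in [1, 59]: 9
N-positions (nonzero Grundy) = 59 - 9 = 50

50


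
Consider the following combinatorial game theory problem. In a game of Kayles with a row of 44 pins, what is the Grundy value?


Kayles: a move removes 1 or 2 adjacent pins from a contiguous row.
Removing pins from a row of k leaves two independent rows (a, b) with a + b = k - 1 (one pin) or a + b = k - 2 (two pins); an end removal gives a = 0.
By Sprague-Grundy, G(k) = mex{ G(a) XOR G(b) } over all these splits. G(0) = 0.
G(1): splits (0,0):0^0=0 -> mex({0}) = 1
G(2): splits (0,1):0^1=1 (0,0):0^0=0 -> mex({0, 1}) = 2
G(3): splits (0,2):0^2=2 (1,1):1^1=0 (0,1):0^1=1 -> mex({0, 1, 2}) = 3
G(4): splits (0,3):0^3=3 (1,2):1^2=3 (0,2):0^2=2 (1,1):1^1=0 -> mex({0, 2, 3}) = 1
G(5): splits (0,4):0^1=1 (1,3):1^3=2 (2,2):2^2=0 (0,3):0^3=3 (1,2):1^2=3 -> mex({0, 1, 2, 3}) = 4
G(6) = mex({0, 1, 2, 4}) = 3
G(7) = mex({0, 1, 3, 4, 5}) = 2
G(8) = mex({0, 2, 3, 5, 6}) = 1
G(9) = mex({0, 1, 2, 3, 6, 7}) = 4
G(10) = mex({0, 1, 3, 4, 5, 7}) = 2
G(11) = mex({0, 1, 2, 3, 4, 5}) = 6
G(12) = mex({0, 1, 2, 3, 5, 6, 7}) = 4
G(13) = mex({0, 2, 3, 4, 6, 7}) = 1
G(14) = mex({0, 1, 4, 5, 6, 7}) = 2
G(15) = mex({0, 1, 2, 3, 4, 5, 6}) = 7
G(16) = mex({0, 2, 3, 5, 6, 7}) = 1
G(17) = mex({0, 1, 2, 3, 5, 6, 7}) = 4
G(18) = mex({0, 1, 2, 4, 5, 6}) = 3
G(19) = mex({0, 1, 3, 4, 5, 7}) = 2
G(20) = mex({0, 2, 3, 4, 5, 6, 7}) = 1
G(21) = mex({0, 1, 2, 3, 5, 6, 7}) = 4
G(22) = mex({0, 1, 2, 3, 4, 5, 7}) = 6
G(23) = mex({0, 1, 2, 3, 4, 5, 6}) = 7
G(24) = mex({0, 1, 2, 3, 5, 6, 7}) = 4
G(25) = mex({0, 2, 3, 4, 6, 7}) = 1
G(26) = mex({0, 1, 3, 4, 5, 6, 7}) = 2
G(27) = mex({0, 1, 2, 3, 4, 5, 6, 7}) = 8
G(28) = mex({0, 1, 2, 3, 4, 6, 7, 8}) = 5
G(29) = mex({0, 1, 2, 3, 5, 6, 7, 8, 9}) = 4
G(30) = mex({0, 1, 2, 3, 4, 5, 6, 9, 10}) = 7
G(31) = mex({0, 1, 3, 4, 5, 7, 10, 11}) = 2
G(32) = mex({0, 2, 3, 4, 5, 6, 7, 9, 11}) = 1
G(33) = mex({0, 1, 2, 3, 4, 5, 6, 7, 9, 12}) = 8
G(34) = mex({0, 1, 2, 3, 4, 5, 7, 8, 11, 12}) = 6
G(35) = mex({0, 1, 2, 3, 4, 5, 6, 8, 9, 10, 11}) = 7
G(36) = mex({0, 1, 2, 3, 5, 6, 7, 9, 10}) = 4
G(37) = mex({0, 2, 3, 4, 6, 7, 9, 10, 11, 12}) = 1
G(38) = mex({0, 1, 3, 4, 5, 6, 7, 9, 10, 11, 12}) = 2
G(39) = mex({0, 1, 2, 4, 5, 6, 7, 9, 10, 12, 14}) = 3
G(40) = mex({0, 2, 3, 4, 6, 7, 11, 12, 14}) = 1
G(41) = mex({0, 1, 2, 3, 5, 6, 7, 9, 10, 11, 12}) = 4
G(42) = mex({0, 1, 2, 3, 4, 5, 6, 9, 10}) = 7
G(43) = mex({0, 1, 3, 4, 5, 7, 9, 10, 12, 15}) = 2
G(44) = mex({0, 2, 3, 4, 5, 6, 7, 9, 10, 12, 15}) = 1
Therefore G(44) = 1.

1


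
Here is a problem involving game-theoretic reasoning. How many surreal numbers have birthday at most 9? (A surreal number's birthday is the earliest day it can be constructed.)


Day 0: {|} = 0 is born. Count = 1.
Day n: the number of surreal numbers born by day n is 2^(n+1) - 1.
By day 0: 2^1 - 1 = 1
By day 1: 2^2 - 1 = 3
By day 2: 2^3 - 1 = 7
By day 3: 2^4 - 1 = 15
By day 4: 2^5 - 1 = 31
By day 5: 2^6 - 1 = 63
By day 6: 2^7 - 1 = 127
By day 7: 2^8 - 1 = 255
By day 8: 2^9 - 1 = 511
By day 9: 2^10 - 1 = 1023
By day 9: 1023 surreal numbers.

1023


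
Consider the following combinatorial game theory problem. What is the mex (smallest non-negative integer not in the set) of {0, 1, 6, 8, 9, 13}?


Set = {0, 1, 6, 8, 9, 13}
0 is in the set.
1 is in the set.
2 is NOT in the set. This is the mex.
mex = 2

2


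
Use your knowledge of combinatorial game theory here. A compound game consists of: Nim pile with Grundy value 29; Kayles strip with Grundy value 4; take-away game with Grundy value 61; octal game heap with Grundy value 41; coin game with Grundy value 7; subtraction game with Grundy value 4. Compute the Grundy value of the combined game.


By the Sprague-Grundy theorem, the Grundy value of a sum of games is the XOR of individual Grundy values.
Nim pile: Grundy value = 29. Running XOR: 0 XOR 29 = 29
Kayles strip: Grundy value = 4. Running XOR: 29 XOR 4 = 25
take-away game: Grundy value = 61. Running XOR: 25 XOR 61 = 36
octal game heap: Grundy value = 41. Running XOR: 36 XOR 41 = 13
coin game: Grundy value = 7. Running XOR: 13 XOR 7 = 10
subtraction game: Grundy value = 4. Running XOR: 10 XOR 4 = 14
The combined Grundy value is 14.

14


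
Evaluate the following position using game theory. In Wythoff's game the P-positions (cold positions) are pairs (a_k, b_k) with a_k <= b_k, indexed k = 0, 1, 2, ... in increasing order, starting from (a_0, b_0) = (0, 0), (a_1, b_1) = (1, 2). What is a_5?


By Wythoff's theorem, a_k = floor(k * phi) and b_k = floor(k * phi^2) = a_k + k, where phi = (1 + sqrt(5))/2 is the golden ratio.
phi = (1 + sqrt(5))/2 = 1.618034
k = 5
k * phi = 5 * 1.618034 = 8.090170
a_5 = floor(k * phi) = 8

8


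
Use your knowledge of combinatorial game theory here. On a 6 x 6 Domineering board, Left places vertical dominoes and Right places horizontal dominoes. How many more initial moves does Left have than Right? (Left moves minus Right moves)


Board is 6 x 6 (rows x cols).
Left (vertical) placements: (rows-1) * cols = 5 * 6 = 30
Right (horizontal) placements: rows * (cols-1) = 6 * 5 = 30
Advantage = Left - Right = 30 - 30 = 0

0


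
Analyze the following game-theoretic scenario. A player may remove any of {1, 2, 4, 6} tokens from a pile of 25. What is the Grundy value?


The subtraction set is S = {1, 2, 4, 6}.
G(k) = mex{ G(k - s) : s in S, s <= k }. We compute iteratively: G(0) = 0.
G(1) = mex({0}) = 1
G(2) = mex({0, 1}) = 2
G(3) = mex({1, 2}) = 0
G(4) = mex({0, 2}) = 1
G(5) = mex({0, 1}) = 2
G(6) = mex({0, 1, 2}) = 3
G(7) = mex({0, 1, 2, 3}) = 4
G(8) = mex({1, 2, 3, 4}) = 0
G(9) = mex({0, 2, 4}) = 1
G(10) = mex({0, 1, 3}) = 2
G(11) = mex({1, 2, 4}) = 0
G(12) = mex({0, 2, 3}) = 1
G(13) = mex({0, 1, 4}) = 2
Observe that G(8)..G(13) = 0, 1, 2, 0, 1, 2 repeats G(0)..G(5) = 0, 1, 2, 0, 1, 2.
For k >= max(S) = 6, G(k) is determined by the previous 6 values G(k-6)..G(k-1); a window of 6 consecutive values has recurred shifted by 8, so by induction G(k + 8) = G(k) for all k >= 0: the sequence is periodic from the start with period 8.
One period: G(0..7) = 0, 1, 2, 0, 1, 2, 3, 4.
25 mod 8 = 1, so G(25) = G(1) = 1.

1


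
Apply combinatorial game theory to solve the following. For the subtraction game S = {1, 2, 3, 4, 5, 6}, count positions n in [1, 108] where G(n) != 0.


Subtraction set S = {1, 2, 3, 4, 5, 6}, so G(n) = n mod 7.
G(n) = 0 when n is a multiple of 7.
Multiples of 7 in [1, 108]: 15
N-positions (nonzero Grundy) = 108 - 15 = 93

93


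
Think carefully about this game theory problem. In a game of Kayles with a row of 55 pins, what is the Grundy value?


Kayles: a move removes 1 or 2 adjacent pins from a contiguous row.
Removing pins from a row of k leaves two independent rows (a, b) with a + b = k - 1 (one pin) or a + b = k - 2 (two pins); an end removal gives a = 0.
By Sprague-Grundy, G(k) = mex{ G(a) XOR G(b) } over all these splits. G(0) = 0.
G(1): splits (0,0):0^0=0 -> mex({0}) = 1
G(2): splits (0,1):0^1=1 (0,0):0^0=0 -> mex({0, 1}) = 2
G(3): splits (0,2):0^2=2 (1,1):1^1=0 (0,1):0^1=1 -> mex({0, 1, 2}) = 3
G(4): splits (0,3):0^3=3 (1,2):1^2=3 (0,2):0^2=2 (1,1):1^1=0 -> mex({0, 2, 3}) = 1
G(5): splits (0,4):0^1=1 (1,3):1^3=2 (2,2):2^2=0 (0,3):0^3=3 (1,2):1^2=3 -> mex({0, 1, 2, 3}) = 4
G(6) = mex({0, 1, 2, 4}) = 3
G(7) = mex({0, 1, 3, 4, 5}) = 2
G(8) = mex({0, 2, 3, 5, 6}) = 1
G(9) = mex({0, 1, 2, 3, 6, 7}) = 4
G(10) = mex({0, 1, 3, 4, 5, 7}) = 2
G(11) = mex({0, 1, 2, 3, 4, 5}) = 6
G(12) = mex({0, 1, 2, 3, 5, 6, 7}) = 4
G(13) = mex({0, 2, 3, 4, 6, 7}) = 1
G(14) = mex({0, 1, 4, 5, 6, 7}) = 2
G(15) = mex({0, 1, 2, 3, 4, 5, 6}) = 7
G(16) = mex({0, 2, 3, 5, 6, 7}) = 1
G(17) = mex({0, 1, 2, 3, 5, 6, 7}) = 4
G(18) = mex({0, 1, 2, 4, 5, 6}) = 3
G(19) = mex({0, 1, 3, 4, 5, 7}) = 2
G(20) = mex({0, 2, 3, 4, 5, 6, 7}) = 1
G(21) = mex({0, 1, 2, 3, 5, 6, 7}) = 4
G(22) = mex({0, 1, 2, 3, 4, 5, 7}) = 6
G(23) = mex({0, 1, 2, 3, 4, 5, 6}) = 7
G(24) = mex({0, 1, 2, 3, 5, 6, 7}) = 4
G(25) = mex({0, 2, 3, 4, 6, 7}) = 1
G(26) = mex({0, 1, 3, 4, 5, 6, 7}) = 2
G(27) = mex({0, 1, 2, 3, 4, 5, 6, 7}) = 8
G(28) = mex({0, 1, 2, 3, 4, 6, 7, 8}) = 5
G(29) = mex({0, 1, 2, 3, 5, 6, 7, 8, 9}) = 4
G(30) = mex({0, 1, 2, 3, 4, 5, 6, 9, 10}) = 7
G(31) = mex({0, 1, 3, 4, 5, 7, 10, 11}) = 2
G(32) = mex({0, 2, 3, 4, 5, 6, 7, 9, 11}) = 1
G(33) = mex({0, 1, 2, 3, 4, 5, 6, 7, 9, 12}) = 8
G(34) = mex({0, 1, 2, 3, 4, 5, 7, 8, 11, 12}) = 6
G(35) = mex({0, 1, 2, 3, 4, 5, 6, 8, 9, 10, 11}) = 7
G(36) = mex({0, 1, 2, 3, 5, 6, 7, 9, 10}) = 4
G(37) = mex({0, 2, 3, 4, 6, 7, 9, 10, 11, 12}) = 1
G(38) = mex({0, 1, 3, 4, 5, 6, 7, 9, 10, 11, 12}) = 2
G(39) = mex({0, 1, 2, 4, 5, 6, 7, 9, 10, 12, 14}) = 3
G(40) = mex({0, 2, 3, 4, 6, 7, 11, 12, 14}) = 1
G(41) = mex({0, 1, 2, 3, 5, 6, 7, 9, 10, 11, 12}) = 4
G(42) = mex({0, 1, 2, 3, 4, 5, 6, 9, 10}) = 7
G(43) = mex({0, 1, 3, 4, 5, 7, 9, 10, 12, 15}) = 2
G(44) = mex({0, 2, 3, 4, 5, 6, 7, 9, 10, 12, 15}) = 1
G(45) = mex({0, 1, 2, 3, 4, 5, 6, 7, 9, 10, 12, 14}) = 8
G(46) = mex({0, 1, 3, 4, 5, 7, 8, 11, 12, 14}) = 2
G(47) = mex({0, 1, 2, 3, 4, 5, 6, 8, 9, 10, 11, 12}) = 7
G(48) = mex({0, 1, 2, 3, 5, 6, 7, 9, 10}) = 4
G(49) = mex({0, 2, 3, 4, 6, 7, 9, 10, 11, 12, 15}) = 1
G(50) = mex({0, 1, 4, 5, 6, 7, 9, 11, 12, 14, 15}) = 2
G(51) = mex({0, 1, 2, 3, 4, 5, 6, 7, 9, 12, 14, 15}) = 8
G(52) = mex({0, 2, 3, 4, 5, 6, 7, 8, 11, 12, 15}) = 1
G(53) = mex({0, 1, 2, 3, 5, 6, 7, 8, 9, 10, 11, 12}) = 4
G(54) = mex({0, 1, 2, 3, 4, 5, 6, 9, 10}) = 7
G(55) = mex({0, 1, 3, 4, 5, 7, 9, 10, 11, 12}) = 2
Therefore G(55) = 2.

2


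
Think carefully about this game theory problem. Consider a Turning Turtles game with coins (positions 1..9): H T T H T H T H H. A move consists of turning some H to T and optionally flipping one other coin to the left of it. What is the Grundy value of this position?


Coins: H T T H T H T H H
Key fact: a single head at position k behaves exactly like a Nim heap of size k (turning it to T and optionally flipping a coin at j < k corresponds to moving the heap from k to j, or to 0), and heads combine as a disjunctive sum (two heads at the same place would cancel, matching j XOR j = 0). So the Nim-value is the XOR of the 1-indexed positions of the heads.
Face-up positions (1-indexed): [1, 4, 6, 8, 9]
XOR 0 with 1: 0 XOR 1 = 1
XOR 1 with 4: 1 XOR 4 = 5
XOR 5 with 6: 5 XOR 6 = 3
XOR 3 with 8: 3 XOR 8 = 11
XOR 11 with 9: 11 XOR 9 = 2
Nim-value = 2

2


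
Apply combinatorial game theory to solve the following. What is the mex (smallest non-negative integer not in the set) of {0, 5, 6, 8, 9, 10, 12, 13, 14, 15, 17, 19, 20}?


Set = {0, 5, 6, 8, 9, 10, 12, 13, 14, 15, 17, 19, 20}
0 is in the set.
1 is NOT in the set. This is the mex.
mex = 1

1


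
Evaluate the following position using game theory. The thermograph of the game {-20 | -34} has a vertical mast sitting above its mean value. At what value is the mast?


Game = {-20 | -34}, a switch {a | b} with numbers a > b.
Its thermograph has left wall a - t and right wall b + t, which meet at t = (a - b)/2, where both equal (a + b)/2. So the mast (mean value) is at (a + b)/2.
Mean = (-20 + (-34))/2 = -54/2 = -27

-27


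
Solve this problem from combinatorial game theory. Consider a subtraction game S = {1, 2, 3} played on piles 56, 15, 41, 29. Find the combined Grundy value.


Subtraction set: {1, 2, 3}
For this subtraction set, G(n) = n mod 4 (period = max + 1 = 4).
Pile 1 (size 56): G(56) = 56 mod 4 = 0
Pile 2 (size 15): G(15) = 15 mod 4 = 3
Pile 3 (size 41): G(41) = 41 mod 4 = 1
Pile 4 (size 29): G(29) = 29 mod 4 = 1
Total Grundy value = XOR of all: 0 XOR 3 XOR 1 XOR 1 = 3

3


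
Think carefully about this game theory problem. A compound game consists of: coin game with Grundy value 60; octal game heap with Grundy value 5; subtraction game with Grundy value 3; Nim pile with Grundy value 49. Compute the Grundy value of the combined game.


By the Sprague-Grundy theorem, the Grundy value of a sum of games is the XOR of individual Grundy values.
coin game: Grundy value = 60. Running XOR: 0 XOR 60 = 60
octal game heap: Grundy value = 5. Running XOR: 60 XOR 5 = 57
subtraction game: Grundy value = 3. Running XOR: 57 XOR 3 = 58
Nim pile: Grundy value = 49. Running XOR: 58 XOR 49 = 11
The combined Grundy value is 11.

11


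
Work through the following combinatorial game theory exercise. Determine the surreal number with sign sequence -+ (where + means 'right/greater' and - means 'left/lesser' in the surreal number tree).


Sign expansion: -+
Rule: track bounds (lo, hi), initially (-inf, +inf). On '+', the current value becomes lo and we move to the simplest number in (value, hi): value + 1 if hi = +inf, otherwise the midpoint (value + hi)/2. On '-', the current value becomes hi and we move to value - 1 if lo = -inf, otherwise the midpoint (lo + value)/2.
Start at 0.
Step 1: sign = -, move left. Bounds: (-inf, 0). Value = -1
Step 2: sign = +, move right. Bounds: (-1, 0). Value = -1/2
The surreal number with sign expansion -+ is -1/2.

-1/2


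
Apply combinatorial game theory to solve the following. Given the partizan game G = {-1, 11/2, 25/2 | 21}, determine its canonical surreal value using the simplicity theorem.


Left options: {-1, 11/2, 25/2}, max = 25/2
Right options: {21}, min = 21
All options are numbers and max(Left) < min(Right), so by the simplicity theorem the value is the simplest (earliest-born) number strictly between 25/2 and 21.
Integers 13 through 20 all lie strictly between 25/2 and 21.
Among integers, the simplest (lowest birthday = smallest |n|; 0 is born on day 0, +-n on day n) is 13.
No non-integer in the interval can be simpler: if x is a non-integer in the interval, then floor(x) or ceil(x) also lies in the interval (the interval contains an integer), and both are proper prefixes of x's sign expansion, i.e. born earlier. So the game value is 13.
Game value = 13

13


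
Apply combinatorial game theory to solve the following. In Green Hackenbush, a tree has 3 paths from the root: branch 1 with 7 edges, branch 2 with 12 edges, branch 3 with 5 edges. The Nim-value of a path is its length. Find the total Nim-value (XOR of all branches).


The tree has 3 branches from the ground vertex.
In Green Hackenbush, the Nim-value of a simple path of length k is k.
Branch 1: length 7, Nim-value = 7
Branch 2: length 12, Nim-value = 12
Branch 3: length 5, Nim-value = 5
Total Nim-value = XOR of all branch values:
0 XOR 7 = 7
7 XOR 12 = 11
11 XOR 5 = 14
Nim-value of the tree = 14

14


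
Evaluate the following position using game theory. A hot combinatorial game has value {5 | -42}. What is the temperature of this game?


The game is {5 | -42}, a switch {a | b} with numbers a > b.
Cooling {a | b} by t gives {a - t | b + t}, which stops being hot when a - t = b + t, i.e. at t = (a - b)/2. So the temperature of a switch is (a - b)/2.
Temperature = (Left option - Right option) / 2
= (5 - (-42)) / 2
= 47 / 2
= 47/2

47/2


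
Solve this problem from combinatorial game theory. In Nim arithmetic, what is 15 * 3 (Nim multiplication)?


Nim multiplication is bilinear over XOR: (u XOR v) * w = (u*w) XOR (v*w).
So we split each operand into its bit components and XOR the pairwise Nim products.
15 = 1 + 2 + 4 + 8 (as XOR of powers of 2).
3 = 1 + 2 (as XOR of powers of 2).
Using the standard Nim-product table on single bits:
  2*2 = 3,   2*4 = 8,   2*8 = 12,
  4*4 = 6,   4*8 = 11,  8*8 = 13,
and  1*x = x (identity), k*l = l*k (commutative).
Pairwise Nim products:
  1 * 1 = 1
  1 * 2 = 2
  2 * 1 = 2
  2 * 2 = 3
  4 * 1 = 4
  4 * 2 = 8
  8 * 1 = 8
  8 * 2 = 12
XOR them: 1 XOR 2 XOR 2 XOR 3 XOR 4 XOR 8 XOR 8 XOR 12 = 10.
Result: 15 * 3 = 10 (in Nim).

10


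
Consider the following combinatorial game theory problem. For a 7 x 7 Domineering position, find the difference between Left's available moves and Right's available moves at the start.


Board is 7 x 7 (rows x cols).
Left (vertical) placements: (rows-1) * cols = 6 * 7 = 42
Right (horizontal) placements: rows * (cols-1) = 7 * 6 = 42
Advantage = Left - Right = 42 - 42 = 0

0


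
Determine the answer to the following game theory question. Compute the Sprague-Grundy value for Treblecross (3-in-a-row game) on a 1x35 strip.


Treblecross: place X on empty cells; 3-in-a-row wins.
Playing within two cells of an existing X lets the opponent win at once, so sensible play treats the cells i-2..i+2 around each X as dead. The player left with no safe cell loses, so this is a normal-play take-away game on strips of safe cells.
Placing X at cell i (0-indexed) of a strip of k safe cells leaves independent strips of sizes max(0, i-2) and max(0, k-i-3). Hence G(k) = mex{ G(max(0,i-2)) XOR G(max(0,k-i-3)) : 0 <= i < k }, with G(0) = 0.
G(1): splits (0,0):0^0=0 -> mex({0}) = 1
G(2): splits (0,0):0^0=0 -> mex({0}) = 1
G(3): splits (0,0):0^0=0 -> mex({0}) = 1
G(4): splits (0,1):0^1=1 (0,0):0^0=0 -> mex({0, 1}) = 2
G(5): splits (0,2):0^1=1 (0,1):0^1=1 (0,0):0^0=0 -> mex({0, 1}) = 2
G(6) = mex({1}) = 0
G(7) = mex({0, 1, 2}) = 3
G(8) = mex({0, 1, 2}) = 3
G(9) = mex({0, 2}) = 1
G(10) = mex({0, 2, 3}) = 1
G(11) = mex({0, 3}) = 1
G(12) = mex({1, 3}) = 0
G(13) = mex({0, 1, 2, 3}) = 4
G(14) = mex({0, 1, 2}) = 3
G(15) = mex({0, 1, 2}) = 3
G(16) = mex({0, 1, 2, 4}) = 3
G(17) = mex({0, 1, 3, 4}) = 2
G(18) = mex({0, 1, 3, 4}) = 2
G(19) = mex({0, 1, 3, 5}) = 2
G(20) = mex({0, 1, 2, 3, 5}) = 4
G(21) = mex({0, 1, 2, 3, 5}) = 4
G(22) = mex({1, 2, 6}) = 0
G(23) = mex({0, 1, 2, 3, 4, 6}) = 5
G(24) = mex({0, 1, 2, 3, 4}) = 5
G(25) = mex({0, 1, 3, 4, 7}) = 2
G(26) = mex({0, 1, 3, 4, 5, 7}) = 2
G(27) = mex({0, 1, 3, 5}) = 2
G(28) = mex({0, 1, 2, 5}) = 3
G(29) = mex({0, 1, 2, 4, 5, 6}) = 3
G(30) = mex({1, 2, 4, 6}) = 0
G(31) = mex({0, 1, 2, 3, 4, 6}) = 5
G(32) = mex({1, 2, 3, 4, 7}) = 0
G(33) = mex({0, 3, 7}) = 1
G(34) = mex({0, 2, 3, 5, 7}) = 1
G(35) = mex({0, 2, 3, 5, 6}) = 1
Therefore G(35) = 1.

1


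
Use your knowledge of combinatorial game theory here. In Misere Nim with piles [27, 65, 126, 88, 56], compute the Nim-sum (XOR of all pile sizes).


We need the XOR (exclusive or) of all pile sizes.
After XOR-ing pile 1 (size 27): 0 XOR 27 = 27
After XOR-ing pile 2 (size 65): 27 XOR 65 = 90
After XOR-ing pile 3 (size 126): 90 XOR 126 = 36
After XOR-ing pile 4 (size 88): 36 XOR 88 = 124
After XOR-ing pile 5 (size 56): 124 XOR 56 = 68
The Nim-value of this position is 68.

68


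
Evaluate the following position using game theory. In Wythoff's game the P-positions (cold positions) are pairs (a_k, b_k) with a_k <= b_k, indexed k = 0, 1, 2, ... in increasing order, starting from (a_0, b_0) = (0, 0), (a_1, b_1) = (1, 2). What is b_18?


By Wythoff's theorem, a_k = floor(k * phi) and b_k = floor(k * phi^2) = a_k + k, where phi = (1 + sqrt(5))/2 is the golden ratio.
phi = (1 + sqrt(5))/2 = 1.618034
phi^2 = phi + 1 = 2.618034
k = 18
k * phi^2 = 18 * 2.618034 = 47.124612
b_18 = floor(k * phi^2) = 47 (check: a_18 + k = 29 + 18 = 47)

47


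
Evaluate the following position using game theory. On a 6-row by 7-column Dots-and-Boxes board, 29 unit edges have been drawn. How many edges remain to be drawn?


Grid: 6 x 7 boxes, i.e. 7 rows and 8 columns of dots.
Horizontal edges: (rows + 1) * cols = 7 * 7 = 49
Vertical edges: rows * (cols + 1) = 6 * 8 = 48
Total edges: 49 + 48 = 97
Edges drawn: 29
Remaining: 97 - 29 = 68

68


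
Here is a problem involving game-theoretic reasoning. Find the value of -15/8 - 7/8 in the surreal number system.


x = -15/8, y = 7/8
Converting to common denominator: 8
x = -15/8, y = 7/8
x - y = -15/8 - 7/8 = -11/4

-11/4


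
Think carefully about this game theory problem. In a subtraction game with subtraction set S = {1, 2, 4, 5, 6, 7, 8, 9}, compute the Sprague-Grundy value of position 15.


The subtraction set is S = {1, 2, 4, 5, 6, 7, 8, 9}.
G(k) = mex{ G(k - s) : s in S, s <= k }. We compute iteratively: G(0) = 0.
G(1) = mex({0}) = 1
G(2) = mex({0, 1}) = 2
G(3) = mex({1, 2}) = 0
G(4) = mex({0, 2}) = 1
G(5) = mex({0, 1}) = 2
G(6) = mex({0, 1, 2}) = 3
G(7) = mex({0, 1, 2, 3}) = 4
G(8) = mex({0, 1, 2, 3, 4}) = 5
G(9) = mex({0, 1, 2, 4, 5}) = 3
G(10) = mex({0, 1, 2, 3, 5}) = 4
G(11) = mex({0, 1, 2, 3, 4}) = 5
G(12) = mex({0, 1, 2, 3, 4, 5}) = 6
G(13) = mex({1, 2, 3, 4, 5, 6}) = 0
G(14) = mex({0, 2, 3, 4, 5, 6}) = 1
G(15) = mex({0, 1, 3, 4, 5}) = 2
Therefore G(15) = 2.

2


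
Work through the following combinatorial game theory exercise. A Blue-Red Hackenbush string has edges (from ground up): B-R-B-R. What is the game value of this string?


Edges (from ground): B-R-B-R
By Berlekamp's sign-expansion rule, a Blue-Red Hackenbush stalk has the value of the surreal number whose sign sequence is the edge sequence with B -> + and R -> -.
Sign sequence: +-+-
Trace the sign expansion in the surreal number tree, starting from 0:
Edge 1: B (sign +) -> bounds (0, +inf), value = 1
Edge 2: R (sign -) -> bounds (0, 1), value = 1/2
Edge 3: B (sign +) -> bounds (1/2, 1), value = 3/4
Edge 4: R (sign -) -> bounds (1/2, 3/4), value = 5/8
Game value = 5/8

5/8


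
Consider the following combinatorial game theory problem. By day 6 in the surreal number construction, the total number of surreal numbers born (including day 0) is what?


Day 0: {|} = 0 is born. Count = 1.
Day n: the number of surreal numbers born by day n is 2^(n+1) - 1.
By day 0: 2^1 - 1 = 1
By day 1: 2^2 - 1 = 3
By day 2: 2^3 - 1 = 7
By day 3: 2^4 - 1 = 15
By day 4: 2^5 - 1 = 31
By day 5: 2^6 - 1 = 63
By day 6: 2^7 - 1 = 127
By day 6: 127 surreal numbers.

127


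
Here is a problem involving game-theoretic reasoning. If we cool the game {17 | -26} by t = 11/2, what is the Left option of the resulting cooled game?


Original game: {17 | -26} (a switch {a | b} with a > b).
Cooling by t (for t below the temperature (a - b)/2 = 43/2) taxes each move by t: {a | b} cooled by t is {a - t | b + t}.
Cooling amount: t = 11/2
Cooled Left option: 17 - 11/2 = 23/2
Cooled Right option: -26 + 11/2 = -41/2
Cooled game: {23/2 | -41/2}
Left option = 23/2

23/2


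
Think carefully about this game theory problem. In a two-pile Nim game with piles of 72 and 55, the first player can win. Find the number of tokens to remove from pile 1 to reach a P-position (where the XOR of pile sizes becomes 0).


Piles: 72 and 55
Current XOR: 72 XOR 55 = 127 (non-zero, so this is an N-position).
To make the XOR zero, we need to find a move that balances the piles.
For pile 1 (size 72): target = 72 XOR 127 = 55
We reduce pile 1 from 72 to 55.
Tokens removed: 72 - 55 = 17
Verification: 55 XOR 55 = 0

17


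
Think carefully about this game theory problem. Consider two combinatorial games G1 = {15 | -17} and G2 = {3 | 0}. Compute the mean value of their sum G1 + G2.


G1 = {15 | -17}, G2 = {3 | 0}
Each is a switch {a | b} with numbers a > b; its mean value is (a + b)/2, and mean value is additive over game sums: m(G1 + G2) = m(G1) + m(G2).
Mean of G1 = (15 + (-17))/2 = -2/2 = -1
Mean of G2 = (3 + (0))/2 = 3/2 = 3/2
Mean of G1 + G2 = -1 + 3/2 = 1/2

1/2


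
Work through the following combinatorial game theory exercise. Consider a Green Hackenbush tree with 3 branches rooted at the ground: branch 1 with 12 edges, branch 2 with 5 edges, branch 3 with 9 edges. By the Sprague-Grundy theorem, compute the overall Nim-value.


The tree has 3 branches from the ground vertex.
In Green Hackenbush, the Nim-value of a simple path of length k is k.
Branch 1: length 12, Nim-value = 12
Branch 2: length 5, Nim-value = 5
Branch 3: length 9, Nim-value = 9
Total Nim-value = XOR of all branch values:
0 XOR 12 = 12
12 XOR 5 = 9
9 XOR 9 = 0
Nim-value of the tree = 0

0


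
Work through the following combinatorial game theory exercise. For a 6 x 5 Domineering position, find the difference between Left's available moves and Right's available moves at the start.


Board is 6 x 5 (rows x cols).
Left (vertical) placements: (rows-1) * cols = 5 * 5 = 25
Right (horizontal) placements: rows * (cols-1) = 6 * 4 = 24
Advantage = Left - Right = 25 - 24 = 1

1


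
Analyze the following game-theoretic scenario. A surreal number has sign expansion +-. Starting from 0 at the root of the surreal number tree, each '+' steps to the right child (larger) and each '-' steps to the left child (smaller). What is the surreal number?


Sign expansion: +-
Rule: track bounds (lo, hi), initially (-inf, +inf). On '+', the current value becomes lo and we move to the simplest number in (value, hi): value + 1 if hi = +inf, otherwise the midpoint (value + hi)/2. On '-', the current value becomes hi and we move to value - 1 if lo = -inf, otherwise the midpoint (lo + value)/2.
Start at 0.
Step 1: sign = +, move right. Bounds: (0, +inf). Value = 1
Step 2: sign = -, move left. Bounds: (0, 1). Value = 1/2
The surreal number with sign expansion +- is 1/2.

1/2


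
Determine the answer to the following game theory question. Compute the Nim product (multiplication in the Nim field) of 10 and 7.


Nim multiplication is bilinear over XOR: (u XOR v) * w = (u*w) XOR (v*w).
So we split each operand into its bit components and XOR the pairwise Nim products.
10 = 2 + 8 (as XOR of powers of 2).
7 = 1 + 2 + 4 (as XOR of powers of 2).
Using the standard Nim-product table on single bits:
  2*2 = 3,   2*4 = 8,   2*8 = 12,
  4*4 = 6,   4*8 = 11,  8*8 = 13,
and  1*x = x (identity), k*l = l*k (commutative).
Pairwise Nim products:
  2 * 1 = 2
  2 * 2 = 3
  2 * 4 = 8
  8 * 1 = 8
  8 * 2 = 12
  8 * 4 = 11
XOR them: 2 XOR 3 XOR 8 XOR 8 XOR 12 XOR 11 = 6.
Result: 10 * 7 = 6 (in Nim).

6


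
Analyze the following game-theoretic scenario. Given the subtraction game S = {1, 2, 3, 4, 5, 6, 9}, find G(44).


The subtraction set is S = {1, 2, 3, 4, 5, 6, 9}.
G(k) = mex{ G(k - s) : s in S, s <= k }. We compute iteratively: G(0) = 0.
G(1) = mex({0}) = 1
G(2) = mex({0, 1}) = 2
G(3) = mex({0, 1, 2}) = 3
G(4) = mex({0, 1, 2, 3}) = 4
G(5) = mex({0, 1, 2, 3, 4}) = 5
G(6) = mex({0, 1, 2, 3, 4, 5}) = 6
G(7) = mex({1, 2, 3, 4, 5, 6}) = 0
G(8) = mex({0, 2, 3, 4, 5, 6}) = 1
G(9) = mex({0, 1, 3, 4, 5, 6}) = 2
G(10) = mex({0, 1, 2, 4, 5, 6}) = 3
G(11) = mex({0, 1, 2, 3, 5, 6}) = 4
G(12) = mex({0, 1, 2, 3, 4, 6}) = 5
G(13) = mex({0, 1, 2, 3, 4, 5}) = 6
G(14) = mex({1, 2, 3, 4, 5, 6}) = 0
G(15) = mex({0, 2, 3, 4, 5, 6}) = 1
Observe that G(7)..G(15) = 0, 1, 2, 3, 4, 5, 6, 0, 1 repeats G(0)..G(8) = 0, 1, 2, 3, 4, 5, 6, 0, 1.
For k >= max(S) = 9, G(k) is determined by the previous 9 values G(k-9)..G(k-1); a window of 9 consecutive values has recurred shifted by 7, so by induction G(k + 7) = G(k) for all k >= 0: the sequence is periodic from the start with period 7.
One period: G(0..6) = 0, 1, 2, 3, 4, 5, 6.
44 mod 7 = 2, so G(44) = G(2) = 2.

2


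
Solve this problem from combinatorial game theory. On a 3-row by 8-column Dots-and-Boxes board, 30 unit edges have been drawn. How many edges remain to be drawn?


Grid: 3 x 8 boxes, i.e. 4 rows and 9 columns of dots.
Horizontal edges: (rows + 1) * cols = 4 * 8 = 32
Vertical edges: rows * (cols + 1) = 3 * 9 = 27
Total edges: 32 + 27 = 59
Edges drawn: 30
Remaining: 59 - 30 = 29

29


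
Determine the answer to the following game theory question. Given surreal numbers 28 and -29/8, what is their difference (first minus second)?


x = 28, y = -29/8
Converting to common denominator: 8
x = 224/8, y = -29/8
x - y = 28 - -29/8 = 253/8

253/8


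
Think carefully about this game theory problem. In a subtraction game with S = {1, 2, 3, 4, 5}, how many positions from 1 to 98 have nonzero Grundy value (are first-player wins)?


Subtraction set S = {1, 2, 3, 4, 5}, so G(n) = n mod 6.
G(n) = 0 when n is a multiple of 6.
Multiples of 6 in [1, 98]: 16
N-positions (nonzero Grundy) = 98 - 16 = 82

82


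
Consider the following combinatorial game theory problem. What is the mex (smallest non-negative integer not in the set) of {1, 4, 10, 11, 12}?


Set = {1, 4, 10, 11, 12}
0 is NOT in the set. This is the mex.
mex = 0

0


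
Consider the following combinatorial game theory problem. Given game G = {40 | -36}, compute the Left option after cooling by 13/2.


Original game: {40 | -36} (a switch {a | b} with a > b).
Cooling by t (for t below the temperature (a - b)/2 = 38) taxes each move by t: {a | b} cooled by t is {a - t | b + t}.
Cooling amount: t = 13/2
Cooled Left option: 40 - 13/2 = 67/2
Cooled Right option: -36 + 13/2 = -59/2
Cooled game: {67/2 | -59/2}
Left option = 67/2

67/2


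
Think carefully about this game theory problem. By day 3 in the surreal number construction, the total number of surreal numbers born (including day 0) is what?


Day 0: {|} = 0 is born. Count = 1.
Day n: the number of surreal numbers born by day n is 2^(n+1) - 1.
By day 0: 2^1 - 1 = 1
By day 1: 2^2 - 1 = 3
By day 2: 2^3 - 1 = 7
By day 3: 2^4 - 1 = 15
By day 3: 15 surreal numbers.

15


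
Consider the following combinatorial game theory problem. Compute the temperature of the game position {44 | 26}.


The game is {44 | 26}, a switch {a | b} with numbers a > b.
Cooling {a | b} by t gives {a - t | b + t}, which stops being hot when a - t = b + t, i.e. at t = (a - b)/2. So the temperature of a switch is (a - b)/2.
Temperature = (Left option - Right option) / 2
= (44 - (26)) / 2
= 18 / 2
= 9

9


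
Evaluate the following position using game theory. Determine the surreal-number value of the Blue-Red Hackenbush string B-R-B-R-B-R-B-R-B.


Edges (from ground): B-R-B-R-B-R-B-R-B
By Berlekamp's sign-expansion rule, a Blue-Red Hackenbush stalk has the value of the surreal number whose sign sequence is the edge sequence with B -> + and R -> -.
Sign sequence: +-+-+-+-+
Trace the sign expansion in the surreal number tree, starting from 0:
Edge 1: B (sign +) -> bounds (0, +inf), value = 1
Edge 2: R (sign -) -> bounds (0, 1), value = 1/2
Edge 3: B (sign +) -> bounds (1/2, 1), value = 3/4
Edge 4: R (sign -) -> bounds (1/2, 3/4), value = 5/8
Edge 5: B (sign +) -> bounds (5/8, 3/4), value = 11/16
Edge 6: R (sign -) -> bounds (5/8, 11/16), value = 21/32
Edge 7: B (sign +) -> bounds (21/32, 11/16), value = 43/64
Edge 8: R (sign -) -> bounds (21/32, 43/64), value = 85/128
Edge 9: B (sign +) -> bounds (85/128, 43/64), value = 171/256
Game value = 171/256

171/256


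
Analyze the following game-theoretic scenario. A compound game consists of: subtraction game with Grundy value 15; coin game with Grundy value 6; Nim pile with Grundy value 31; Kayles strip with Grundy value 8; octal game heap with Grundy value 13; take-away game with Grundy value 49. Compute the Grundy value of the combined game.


By the Sprague-Grundy theorem, the Grundy value of a sum of games is the XOR of individual Grundy values.
subtraction game: Grundy value = 15. Running XOR: 0 XOR 15 = 15
coin game: Grundy value = 6. Running XOR: 15 XOR 6 = 9
Nim pile: Grundy value = 31. Running XOR: 9 XOR 31 = 22
Kayles strip: Grundy value = 8. Running XOR: 22 XOR 8 = 30
octal game heap: Grundy value = 13. Running XOR: 30 XOR 13 = 19
take-away game: Grundy value = 49. Running XOR: 19 XOR 49 = 34
The combined Grundy value is 34.

34


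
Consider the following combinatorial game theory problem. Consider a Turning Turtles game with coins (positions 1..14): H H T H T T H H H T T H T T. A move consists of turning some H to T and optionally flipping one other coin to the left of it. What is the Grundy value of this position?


Coins: H H T H T T H H H T T H T T
Key fact: a single head at position k behaves exactly like a Nim heap of size k (turning it to T and optionally flipping a coin at j < k corresponds to moving the heap from k to j, or to 0), and heads combine as a disjunctive sum (two heads at the same place would cancel, matching j XOR j = 0). So the Nim-value is the XOR of the 1-indexed positions of the heads.
Face-up positions (1-indexed): [1, 2, 4, 7, 8, 9, 12]
XOR 0 with 1: 0 XOR 1 = 1
XOR 1 with 2: 1 XOR 2 = 3
XOR 3 with 4: 3 XOR 4 = 7
XOR 7 with 7: 7 XOR 7 = 0
XOR 0 with 8: 0 XOR 8 = 8
XOR 8 with 9: 8 XOR 9 = 1
XOR 1 with 12: 1 XOR 12 = 13
Nim-value = 13

13


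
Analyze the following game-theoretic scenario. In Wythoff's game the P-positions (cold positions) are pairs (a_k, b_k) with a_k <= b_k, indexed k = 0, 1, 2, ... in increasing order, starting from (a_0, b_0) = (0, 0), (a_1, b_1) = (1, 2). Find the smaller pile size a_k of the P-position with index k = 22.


By Wythoff's theorem, a_k = floor(k * phi) and b_k = floor(k * phi^2) = a_k + k, where phi = (1 + sqrt(5))/2 is the golden ratio.
phi = (1 + sqrt(5))/2 = 1.618034
k = 22
k * phi = 22 * 1.618034 = 35.596748
a_22 = floor(k * phi) = 35

35


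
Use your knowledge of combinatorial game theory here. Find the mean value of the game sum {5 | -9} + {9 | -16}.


G1 = {5 | -9}, G2 = {9 | -16}
Each is a switch {a | b} with numbers a > b; its mean value is (a + b)/2, and mean value is additive over game sums: m(G1 + G2) = m(G1) + m(G2).
Mean of G1 = (5 + (-9))/2 = -4/2 = -2
Mean of G2 = (9 + (-16))/2 = -7/2 = -7/2
Mean of G1 + G2 = -2 + -7/2 = -11/2

-11/2


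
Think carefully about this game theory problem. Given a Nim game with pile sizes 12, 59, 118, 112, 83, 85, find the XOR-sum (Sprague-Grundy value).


We need the XOR (exclusive or) of all pile sizes.
After XOR-ing pile 1 (size 12): 0 XOR 12 = 12
After XOR-ing pile 2 (size 59): 12 XOR 59 = 55
After XOR-ing pile 3 (size 118): 55 XOR 118 = 65
After XOR-ing pile 4 (size 112): 65 XOR 112 = 49
After XOR-ing pile 5 (size 83): 49 XOR 83 = 98
After XOR-ing pile 6 (size 85): 98 XOR 85 = 55
The Nim-value of this position is 55.

55


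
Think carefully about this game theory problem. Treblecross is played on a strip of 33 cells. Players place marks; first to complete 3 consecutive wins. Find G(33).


Treblecross: place X on empty cells; 3-in-a-row wins.
Playing within two cells of an existing X lets the opponent win at once, so sensible play treats the cells i-2..i+2 around each X as dead. The player left with no safe cell loses, so this is a normal-play take-away game on strips of safe cells.
Placing X at cell i (0-indexed) of a strip of k safe cells leaves independent strips of sizes max(0, i-2) and max(0, k-i-3). Hence G(k) = mex{ G(max(0,i-2)) XOR G(max(0,k-i-3)) : 0 <= i < k }, with G(0) = 0.
G(1): splits (0,0):0^0=0 -> mex({0}) = 1
G(2): splits (0,0):0^0=0 -> mex({0}) = 1
G(3): splits (0,0):0^0=0 -> mex({0}) = 1
G(4): splits (0,1):0^1=1 (0,0):0^0=0 -> mex({0, 1}) = 2
G(5): splits (0,2):0^1=1 (0,1):0^1=1 (0,0):0^0=0 -> mex({0, 1}) = 2
G(6) = mex({1}) = 0
G(7) = mex({0, 1, 2}) = 3
G(8) = mex({0, 1, 2}) = 3
G(9) = mex({0, 2}) = 1
G(10) = mex({0, 2, 3}) = 1
G(11) = mex({0, 3}) = 1
G(12) = mex({1, 3}) = 0
G(13) = mex({0, 1, 2, 3}) = 4
G(14) = mex({0, 1, 2}) = 3
G(15) = mex({0, 1, 2}) = 3
G(16) = mex({0, 1, 2, 4}) = 3
G(17) = mex({0, 1, 3, 4}) = 2
G(18) = mex({0, 1, 3, 4}) = 2
G(19) = mex({0, 1, 3, 5}) = 2
G(20) = mex({0, 1, 2, 3, 5}) = 4
G(21) = mex({0, 1, 2, 3, 5}) = 4
G(22) = mex({1, 2, 6}) = 0
G(23) = mex({0, 1, 2, 3, 4, 6}) = 5
G(24) = mex({0, 1, 2, 3, 4}) = 5
G(25) = mex({0, 1, 3, 4, 7}) = 2
G(26) = mex({0, 1, 3, 4, 5, 7}) = 2
G(27) = mex({0, 1, 3, 5}) = 2
G(28) = mex({0, 1, 2, 5}) = 3
G(29) = mex({0, 1, 2, 4, 5, 6}) = 3
G(30) = mex({1, 2, 4, 6}) = 0
G(31) = mex({0, 1, 2, 3, 4, 6}) = 5
G(32) = mex({1, 2, 3, 4, 7}) = 0
G(33) = mex({0, 3, 7}) = 1
Therefore G(33) = 1.

1


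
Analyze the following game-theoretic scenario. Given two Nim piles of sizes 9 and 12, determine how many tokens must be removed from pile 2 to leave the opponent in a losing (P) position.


Piles: 9 and 12
Current XOR: 9 XOR 12 = 5 (non-zero, so this is an N-position).
To make the XOR zero, we need to find a move that balances the piles.
For pile 2 (size 12): target = 12 XOR 5 = 9
We reduce pile 2 from 12 to 9.
Tokens removed: 12 - 9 = 3
Verification: 9 XOR 9 = 0

3


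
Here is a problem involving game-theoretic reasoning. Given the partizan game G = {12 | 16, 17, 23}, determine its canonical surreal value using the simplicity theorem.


Left options: {12}, max = 12
Right options: {16, 17, 23}, min = 16
All options are numbers and max(Left) < min(Right), so by the simplicity theorem the value is the simplest (earliest-born) number strictly between 12 and 16.
Integers 13 through 15 all lie strictly between 12 and 16.
Among integers, the simplest (lowest birthday = smallest |n|; 0 is born on day 0, +-n on day n) is 13.
No non-integer in the interval can be simpler: if x is a non-integer in the interval, then floor(x) or ceil(x) also lies in the interval (the interval contains an integer), and both are proper prefixes of x's sign expansion, i.e. born earlier. So the game value is 13.
Game value = 13

13


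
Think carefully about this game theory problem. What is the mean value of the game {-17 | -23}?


Game = {-17 | -23}, a switch {a | b} with numbers a > b.
Its thermograph has left wall a - t and right wall b + t, which meet at t = (a - b)/2, where both equal (a + b)/2. So the mast (mean value) is at (a + b)/2.
Mean = (-17 + (-23))/2 = -40/2 = -20

-20


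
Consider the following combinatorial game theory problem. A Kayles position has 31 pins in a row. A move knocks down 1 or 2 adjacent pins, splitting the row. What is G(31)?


Kayles: a move removes 1 or 2 adjacent pins from a contiguous row.
Removing pins from a row of k leaves two independent rows (a, b) with a + b = k - 1 (one pin) or a + b = k - 2 (two pins); an end removal gives a = 0.
By Sprague-Grundy, G(k) = mex{ G(a) XOR G(b) } over all these splits. G(0) = 0.
G(1): splits (0,0):0^0=0 -> mex({0}) = 1
G(2): splits (0,1):0^1=1 (0,0):0^0=0 -> mex({0, 1}) = 2
G(3): splits (0,2):0^2=2 (1,1):1^1=0 (0,1):0^1=1 -> mex({0, 1, 2}) = 3
G(4): splits (0,3):0^3=3 (1,2):1^2=3 (0,2):0^2=2 (1,1):1^1=0 -> mex({0, 2, 3}) = 1
G(5): splits (0,4):0^1=1 (1,3):1^3=2 (2,2):2^2=0 (0,3):0^3=3 (1,2):1^2=3 -> mex({0, 1, 2, 3}) = 4
G(6) = mex({0, 1, 2, 4}) = 3
G(7) = mex({0, 1, 3, 4, 5}) = 2
G(8) = mex({0, 2, 3, 5, 6}) = 1
G(9) = mex({0, 1, 2, 3, 6, 7}) = 4
G(10) = mex({0, 1, 3, 4, 5, 7}) = 2
G(11) = mex({0, 1, 2, 3, 4, 5}) = 6
G(12) = mex({0, 1, 2, 3, 5, 6, 7}) = 4
G(13) = mex({0, 2, 3, 4, 6, 7}) = 1
G(14) = mex({0, 1, 4, 5, 6, 7}) = 2
G(15) = mex({0, 1, 2, 3, 4, 5, 6}) = 7
G(16) = mex({0, 2, 3, 5, 6, 7}) = 1
G(17) = mex({0, 1, 2, 3, 5, 6, 7}) = 4
G(18) = mex({0, 1, 2, 4, 5, 6}) = 3
G(19) = mex({0, 1, 3, 4, 5, 7}) = 2
G(20) = mex({0, 2, 3, 4, 5, 6, 7}) = 1
G(21) = mex({0, 1, 2, 3, 5, 6, 7}) = 4
G(22) = mex({0, 1, 2, 3, 4, 5, 7}) = 6
G(23) = mex({0, 1, 2, 3, 4, 5, 6}) = 7
G(24) = mex({0, 1, 2, 3, 5, 6, 7}) = 4
G(25) = mex({0, 2, 3, 4, 6, 7}) = 1
G(26) = mex({0, 1, 3, 4, 5, 6, 7}) = 2
G(27) = mex({0, 1, 2, 3, 4, 5, 6, 7}) = 8
G(28) = mex({0, 1, 2, 3, 4, 6, 7, 8}) = 5
G(29) = mex({0, 1, 2, 3, 5, 6, 7, 8, 9}) = 4
G(30) = mex({0, 1, 2, 3, 4, 5, 6, 9, 10}) = 7
G(31) = mex({0, 1, 3, 4, 5, 7, 10, 11}) = 2
Therefore G(31) = 2.

2


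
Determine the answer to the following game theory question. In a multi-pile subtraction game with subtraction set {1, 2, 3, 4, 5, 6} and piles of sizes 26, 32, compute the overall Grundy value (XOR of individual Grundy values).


Subtraction set: {1, 2, 3, 4, 5, 6}
For this subtraction set, G(n) = n mod 7 (period = max + 1 = 7).
Pile 1 (size 26): G(26) = 26 mod 7 = 5
Pile 2 (size 32): G(32) = 32 mod 7 = 4
Total Grundy value = XOR of all: 5 XOR 4 = 1

1
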